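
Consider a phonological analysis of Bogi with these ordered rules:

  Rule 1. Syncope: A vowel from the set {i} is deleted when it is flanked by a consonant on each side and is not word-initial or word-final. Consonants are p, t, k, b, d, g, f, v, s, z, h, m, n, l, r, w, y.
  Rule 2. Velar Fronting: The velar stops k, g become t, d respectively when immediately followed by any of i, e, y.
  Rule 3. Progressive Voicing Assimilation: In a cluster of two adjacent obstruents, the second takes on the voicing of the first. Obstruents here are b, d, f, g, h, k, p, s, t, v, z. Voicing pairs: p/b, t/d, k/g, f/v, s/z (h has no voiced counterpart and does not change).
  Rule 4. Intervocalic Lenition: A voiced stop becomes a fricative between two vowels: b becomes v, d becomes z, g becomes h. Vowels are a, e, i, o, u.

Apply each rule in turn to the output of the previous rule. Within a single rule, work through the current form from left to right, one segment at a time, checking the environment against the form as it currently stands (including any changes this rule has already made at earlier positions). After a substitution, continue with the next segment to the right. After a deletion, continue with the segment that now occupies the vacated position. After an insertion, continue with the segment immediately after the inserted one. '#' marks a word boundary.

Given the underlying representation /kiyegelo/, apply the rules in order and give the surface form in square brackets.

Rule 1 Syncope: [kiyegelo] → [kyegelo]
Rule 2 Velar Fronting: [kyegelo] → [tyedelo]
Rule 3 Progressive Voicing Assimilation: no change — [tyedelo]
Rule 4 Intervocalic Lenition: [tyedelo] → [tyezelo]

[tyezelo]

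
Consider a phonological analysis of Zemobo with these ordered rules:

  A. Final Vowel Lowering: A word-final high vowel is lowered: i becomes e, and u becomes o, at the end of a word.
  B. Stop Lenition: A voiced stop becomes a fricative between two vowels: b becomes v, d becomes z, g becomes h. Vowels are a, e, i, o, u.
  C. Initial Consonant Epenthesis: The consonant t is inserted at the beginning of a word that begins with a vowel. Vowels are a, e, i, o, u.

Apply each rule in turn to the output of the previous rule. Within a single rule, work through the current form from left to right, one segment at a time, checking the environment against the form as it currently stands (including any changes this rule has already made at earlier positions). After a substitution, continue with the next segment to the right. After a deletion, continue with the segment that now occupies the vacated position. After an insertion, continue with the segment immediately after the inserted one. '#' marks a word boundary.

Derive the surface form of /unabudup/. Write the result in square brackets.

[tunavuzup]

A Final Vowel Lowering: no change — [unabudup]
B Stop Lenition: [unabudup] → [unavuzup]
C Initial Consonant Epenthesis: [unavuzup] → [tunavuzup]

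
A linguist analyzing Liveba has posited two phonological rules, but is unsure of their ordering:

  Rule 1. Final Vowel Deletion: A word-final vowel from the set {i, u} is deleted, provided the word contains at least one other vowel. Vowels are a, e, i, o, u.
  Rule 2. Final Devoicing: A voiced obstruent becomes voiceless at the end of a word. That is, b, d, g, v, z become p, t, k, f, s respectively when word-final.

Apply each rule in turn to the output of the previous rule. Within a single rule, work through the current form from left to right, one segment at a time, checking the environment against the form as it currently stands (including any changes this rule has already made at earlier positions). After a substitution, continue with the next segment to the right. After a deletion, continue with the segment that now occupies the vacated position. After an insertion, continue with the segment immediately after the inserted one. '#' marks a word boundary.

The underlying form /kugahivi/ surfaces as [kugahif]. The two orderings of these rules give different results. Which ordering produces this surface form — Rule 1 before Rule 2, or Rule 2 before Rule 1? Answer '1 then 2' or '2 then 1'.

1 then 2

Order 1 then 2:
  1 Final Vowel Deletion: [kugahivi] → [kugahiv]
  2 Final Devoicing: [kugahiv] → [kugahif]
  result: [kugahif]
Order 2 then 1:
  2 Final Devoicing: no change — [kugahivi]
  1 Final Vowel Deletion: [kugahivi] → [kugahiv]
  result: [kugahiv]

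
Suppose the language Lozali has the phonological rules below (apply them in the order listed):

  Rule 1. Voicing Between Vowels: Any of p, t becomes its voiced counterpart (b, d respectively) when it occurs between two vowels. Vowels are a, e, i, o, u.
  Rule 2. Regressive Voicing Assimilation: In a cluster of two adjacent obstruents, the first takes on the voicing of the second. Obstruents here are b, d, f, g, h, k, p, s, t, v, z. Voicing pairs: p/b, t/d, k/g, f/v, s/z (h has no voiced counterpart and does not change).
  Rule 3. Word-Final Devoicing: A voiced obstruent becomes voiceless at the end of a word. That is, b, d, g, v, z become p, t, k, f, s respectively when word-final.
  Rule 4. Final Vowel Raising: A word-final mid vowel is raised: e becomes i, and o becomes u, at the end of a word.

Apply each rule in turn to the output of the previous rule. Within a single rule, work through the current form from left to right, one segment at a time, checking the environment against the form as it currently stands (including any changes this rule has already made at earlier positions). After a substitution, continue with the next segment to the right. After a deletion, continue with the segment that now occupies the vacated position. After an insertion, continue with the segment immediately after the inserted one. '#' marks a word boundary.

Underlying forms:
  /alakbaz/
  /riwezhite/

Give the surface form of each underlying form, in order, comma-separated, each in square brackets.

[alagbas], [riweshidi]

/alakbaz/:
  Rule 1 Voicing Between Vowels: no change — [alakbaz]
  Rule 2 Regressive Voicing Assimilation: [alakbaz] → [alagbaz]
  Rule 3 Word-Final Devoicing: [alagbaz] → [alagbas]
  Rule 4 Final Vowel Raising: no change — [alagbas]
/riwezhite/:
  Rule 1 Voicing Between Vowels: [riwezhite] → [riwezhide]
  Rule 2 Regressive Voicing Assimilation: [riwezhide] → [riweshide]
  Rule 3 Word-Final Devoicing: no change — [riweshide]
  Rule 4 Final Vowel Raising: [riweshide] → [riweshidi]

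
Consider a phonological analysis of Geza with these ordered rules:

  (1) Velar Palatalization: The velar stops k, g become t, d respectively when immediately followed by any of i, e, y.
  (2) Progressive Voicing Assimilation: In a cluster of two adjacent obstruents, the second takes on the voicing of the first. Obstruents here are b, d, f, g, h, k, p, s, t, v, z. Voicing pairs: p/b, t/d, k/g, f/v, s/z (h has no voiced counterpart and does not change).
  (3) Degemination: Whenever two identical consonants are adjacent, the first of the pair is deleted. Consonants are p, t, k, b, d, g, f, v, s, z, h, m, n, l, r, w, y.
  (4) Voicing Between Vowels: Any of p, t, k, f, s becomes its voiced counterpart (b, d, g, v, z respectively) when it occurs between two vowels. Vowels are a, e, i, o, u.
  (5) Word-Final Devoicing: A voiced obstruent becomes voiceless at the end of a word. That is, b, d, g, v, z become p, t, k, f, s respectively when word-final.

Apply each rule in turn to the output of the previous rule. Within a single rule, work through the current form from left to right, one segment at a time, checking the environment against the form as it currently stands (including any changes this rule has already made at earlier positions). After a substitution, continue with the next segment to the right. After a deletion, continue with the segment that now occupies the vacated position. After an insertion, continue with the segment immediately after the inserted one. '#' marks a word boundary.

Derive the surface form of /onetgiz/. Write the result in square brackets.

(1) Velar Palatalization: [onetgiz] → [onetdiz]
(2) Progressive Voicing Assimilation: [onetdiz] → [onettiz]
(3) Degemination: [onettiz] → [onetiz]
(4) Voicing Between Vowels: [onetiz] → [onediz]
(5) Word-Final Devoicing: [onediz] → [onedis]

[onedis]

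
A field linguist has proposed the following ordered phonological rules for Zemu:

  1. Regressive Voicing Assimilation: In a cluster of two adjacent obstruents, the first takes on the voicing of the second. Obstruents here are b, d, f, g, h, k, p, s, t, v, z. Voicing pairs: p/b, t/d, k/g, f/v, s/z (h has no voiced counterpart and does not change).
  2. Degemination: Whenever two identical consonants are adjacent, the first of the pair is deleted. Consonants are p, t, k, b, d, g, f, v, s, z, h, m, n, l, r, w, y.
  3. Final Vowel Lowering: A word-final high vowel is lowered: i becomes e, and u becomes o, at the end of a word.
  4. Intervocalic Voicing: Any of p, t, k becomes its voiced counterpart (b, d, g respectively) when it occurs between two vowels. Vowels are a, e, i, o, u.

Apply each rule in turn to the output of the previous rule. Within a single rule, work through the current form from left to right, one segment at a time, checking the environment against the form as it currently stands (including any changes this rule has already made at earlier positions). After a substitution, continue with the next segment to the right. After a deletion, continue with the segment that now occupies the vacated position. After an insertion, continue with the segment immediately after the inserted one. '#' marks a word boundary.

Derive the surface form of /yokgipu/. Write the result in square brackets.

1 Regressive Voicing Assimilation: [yokgipu] → [yoggipu]
2 Degemination: [yoggipu] → [yogipu]
3 Final Vowel Lowering: [yogipu] → [yogipo]
4 Intervocalic Voicing: [yogipo] → [yogibo]

[yogibo]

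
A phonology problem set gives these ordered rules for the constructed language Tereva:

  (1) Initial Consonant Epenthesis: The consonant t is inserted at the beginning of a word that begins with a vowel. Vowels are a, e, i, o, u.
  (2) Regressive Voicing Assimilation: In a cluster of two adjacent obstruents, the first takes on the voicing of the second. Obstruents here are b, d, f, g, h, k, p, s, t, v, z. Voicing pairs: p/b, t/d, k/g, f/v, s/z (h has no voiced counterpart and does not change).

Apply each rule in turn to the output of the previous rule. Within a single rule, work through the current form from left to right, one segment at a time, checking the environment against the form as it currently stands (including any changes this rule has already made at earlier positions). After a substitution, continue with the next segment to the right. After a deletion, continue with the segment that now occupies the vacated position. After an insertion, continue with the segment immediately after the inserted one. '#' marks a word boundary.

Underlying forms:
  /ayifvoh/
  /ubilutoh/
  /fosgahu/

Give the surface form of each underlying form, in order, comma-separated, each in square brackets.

/ayifvoh/:
  (1) Initial Consonant Epenthesis: [ayifvoh] → [tayifvoh]
  (2) Regressive Voicing Assimilation: [tayifvoh] → [tayivvoh]
/ubilutoh/:
  (1) Initial Consonant Epenthesis: [ubilutoh] → [tubilutoh]
  (2) Regressive Voicing Assimilation: no change — [tubilutoh]
/fosgahu/:
  (1) Initial Consonant Epenthesis: no change — [fosgahu]
  (2) Regressive Voicing Assimilation: [fosgahu] → [fozgahu]

[tayivvoh], [tubilutoh], [fozgahu]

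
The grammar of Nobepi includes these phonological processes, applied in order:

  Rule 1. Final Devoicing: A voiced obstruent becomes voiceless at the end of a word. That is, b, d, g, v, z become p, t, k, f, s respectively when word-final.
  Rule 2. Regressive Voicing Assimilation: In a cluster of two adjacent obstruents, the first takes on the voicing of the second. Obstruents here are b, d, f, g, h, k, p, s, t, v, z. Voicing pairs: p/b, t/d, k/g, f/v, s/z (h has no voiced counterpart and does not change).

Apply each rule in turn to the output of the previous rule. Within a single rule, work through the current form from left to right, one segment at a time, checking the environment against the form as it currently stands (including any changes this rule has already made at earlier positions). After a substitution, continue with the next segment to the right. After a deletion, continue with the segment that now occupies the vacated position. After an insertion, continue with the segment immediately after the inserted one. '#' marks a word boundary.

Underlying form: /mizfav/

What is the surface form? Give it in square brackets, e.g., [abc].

Rule 1 Final Devoicing: [mizfav] → [mizfaf]
Rule 2 Regressive Voicing Assimilation: [mizfaf] → [misfaf]

[misfaf]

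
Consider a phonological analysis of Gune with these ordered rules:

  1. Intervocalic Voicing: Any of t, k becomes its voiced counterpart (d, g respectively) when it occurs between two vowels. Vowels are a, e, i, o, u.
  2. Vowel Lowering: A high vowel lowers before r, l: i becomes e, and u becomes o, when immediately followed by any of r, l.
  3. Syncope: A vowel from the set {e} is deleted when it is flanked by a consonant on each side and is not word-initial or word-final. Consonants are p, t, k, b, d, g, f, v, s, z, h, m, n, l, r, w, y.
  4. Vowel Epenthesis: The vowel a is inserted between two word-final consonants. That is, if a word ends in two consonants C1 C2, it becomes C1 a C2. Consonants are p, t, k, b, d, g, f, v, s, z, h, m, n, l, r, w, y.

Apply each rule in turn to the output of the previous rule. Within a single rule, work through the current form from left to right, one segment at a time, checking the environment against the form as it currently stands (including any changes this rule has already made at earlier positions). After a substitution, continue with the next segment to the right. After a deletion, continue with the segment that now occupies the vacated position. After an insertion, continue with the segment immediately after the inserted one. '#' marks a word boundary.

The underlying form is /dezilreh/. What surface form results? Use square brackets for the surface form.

[dzlrah]

1 Intervocalic Voicing: no change — [dezilreh]
2 Vowel Lowering: [dezilreh] → [dezelreh]
3 Syncope: [dezelreh] → [dzlrh]
4 Vowel Epenthesis: [dzlrh] → [dzlrah]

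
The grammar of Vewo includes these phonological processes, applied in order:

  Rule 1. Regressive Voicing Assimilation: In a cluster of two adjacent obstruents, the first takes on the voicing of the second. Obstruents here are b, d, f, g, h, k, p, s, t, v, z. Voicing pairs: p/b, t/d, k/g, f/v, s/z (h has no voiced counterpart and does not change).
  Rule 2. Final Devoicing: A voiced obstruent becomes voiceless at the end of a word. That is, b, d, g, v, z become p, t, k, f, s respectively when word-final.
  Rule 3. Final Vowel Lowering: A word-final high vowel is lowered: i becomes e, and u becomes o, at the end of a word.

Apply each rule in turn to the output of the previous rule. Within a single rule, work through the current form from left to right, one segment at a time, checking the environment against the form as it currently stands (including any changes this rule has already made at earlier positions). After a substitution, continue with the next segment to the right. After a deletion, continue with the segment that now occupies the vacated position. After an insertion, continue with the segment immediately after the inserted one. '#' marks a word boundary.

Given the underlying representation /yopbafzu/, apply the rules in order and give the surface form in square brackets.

Rule 1 Regressive Voicing Assimilation: [yopbafzu] → [yobbavzu]
Rule 2 Final Devoicing: no change — [yobbavzu]
Rule 3 Final Vowel Lowering: [yobbavzu] → [yobbavzo]

[yobbavzo]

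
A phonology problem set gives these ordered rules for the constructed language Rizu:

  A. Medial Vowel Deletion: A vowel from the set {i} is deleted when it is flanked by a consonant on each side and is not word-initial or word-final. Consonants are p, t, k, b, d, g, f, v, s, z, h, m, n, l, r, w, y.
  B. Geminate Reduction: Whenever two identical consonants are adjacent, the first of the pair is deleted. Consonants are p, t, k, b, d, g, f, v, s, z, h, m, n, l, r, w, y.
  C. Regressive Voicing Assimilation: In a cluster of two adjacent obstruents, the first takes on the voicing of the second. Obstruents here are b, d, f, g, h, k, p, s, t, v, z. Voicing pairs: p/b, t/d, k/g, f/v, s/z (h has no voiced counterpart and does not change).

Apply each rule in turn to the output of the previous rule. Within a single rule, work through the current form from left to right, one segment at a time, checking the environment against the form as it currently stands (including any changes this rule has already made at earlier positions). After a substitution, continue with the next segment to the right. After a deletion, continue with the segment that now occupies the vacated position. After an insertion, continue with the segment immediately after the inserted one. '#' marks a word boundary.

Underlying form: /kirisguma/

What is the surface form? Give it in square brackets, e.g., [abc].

A Medial Vowel Deletion: [kirisguma] → [krsguma]
B Geminate Reduction: no change — [krsguma]
C Regressive Voicing Assimilation: [krsguma] → [krzguma]

[krzguma]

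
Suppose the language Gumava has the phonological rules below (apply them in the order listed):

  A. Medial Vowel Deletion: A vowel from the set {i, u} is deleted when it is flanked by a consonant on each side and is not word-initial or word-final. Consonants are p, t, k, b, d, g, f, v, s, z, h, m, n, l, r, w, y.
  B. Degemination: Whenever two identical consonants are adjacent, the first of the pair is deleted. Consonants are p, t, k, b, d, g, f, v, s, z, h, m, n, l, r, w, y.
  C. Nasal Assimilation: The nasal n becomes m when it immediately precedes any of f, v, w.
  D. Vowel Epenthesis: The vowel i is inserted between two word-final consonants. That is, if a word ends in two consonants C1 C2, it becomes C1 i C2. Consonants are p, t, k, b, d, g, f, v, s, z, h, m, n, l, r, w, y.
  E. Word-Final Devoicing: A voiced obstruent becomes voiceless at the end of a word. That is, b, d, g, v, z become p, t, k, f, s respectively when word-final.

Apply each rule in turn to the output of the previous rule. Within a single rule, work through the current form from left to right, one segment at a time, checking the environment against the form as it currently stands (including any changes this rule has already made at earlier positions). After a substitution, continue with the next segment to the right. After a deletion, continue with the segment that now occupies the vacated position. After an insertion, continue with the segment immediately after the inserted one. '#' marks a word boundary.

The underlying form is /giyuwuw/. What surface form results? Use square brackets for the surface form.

A Medial Vowel Deletion: [giyuwuw] → [gyww]
B Degemination: [gyww] → [gyw]
C Nasal Assimilation: no change — [gyw]
D Vowel Epenthesis: [gyw] → [gyiw]
E Word-Final Devoicing: no change — [gyiw]

[gyiw]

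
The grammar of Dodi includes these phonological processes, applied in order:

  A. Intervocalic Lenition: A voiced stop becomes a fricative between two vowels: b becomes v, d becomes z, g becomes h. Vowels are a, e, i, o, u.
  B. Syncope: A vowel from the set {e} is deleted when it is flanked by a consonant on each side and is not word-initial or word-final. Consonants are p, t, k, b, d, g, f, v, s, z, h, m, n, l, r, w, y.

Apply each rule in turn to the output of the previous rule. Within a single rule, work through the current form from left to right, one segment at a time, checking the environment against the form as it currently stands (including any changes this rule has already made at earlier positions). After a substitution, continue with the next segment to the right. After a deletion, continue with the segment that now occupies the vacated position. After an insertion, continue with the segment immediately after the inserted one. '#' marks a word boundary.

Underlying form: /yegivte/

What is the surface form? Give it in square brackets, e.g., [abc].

[yhivte]

A Intervocalic Lenition: [yegivte] → [yehivte]
B Syncope: [yehivte] → [yhivte]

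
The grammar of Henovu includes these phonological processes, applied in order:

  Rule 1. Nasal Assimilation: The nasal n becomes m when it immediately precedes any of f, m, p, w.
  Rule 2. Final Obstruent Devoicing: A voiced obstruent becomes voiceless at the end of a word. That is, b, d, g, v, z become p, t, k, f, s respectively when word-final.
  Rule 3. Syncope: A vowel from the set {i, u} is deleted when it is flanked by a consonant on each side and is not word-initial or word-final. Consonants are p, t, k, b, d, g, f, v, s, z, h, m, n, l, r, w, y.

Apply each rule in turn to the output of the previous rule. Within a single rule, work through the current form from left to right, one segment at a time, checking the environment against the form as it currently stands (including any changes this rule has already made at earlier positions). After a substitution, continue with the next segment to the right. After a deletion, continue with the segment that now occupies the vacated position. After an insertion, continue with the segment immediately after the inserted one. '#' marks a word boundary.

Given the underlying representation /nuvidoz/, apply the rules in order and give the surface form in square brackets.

Rule 1 Nasal Assimilation: no change — [nuvidoz]
Rule 2 Final Obstruent Devoicing: [nuvidoz] → [nuvidos]
Rule 3 Syncope: [nuvidos] → [nvdos]

[nvdos]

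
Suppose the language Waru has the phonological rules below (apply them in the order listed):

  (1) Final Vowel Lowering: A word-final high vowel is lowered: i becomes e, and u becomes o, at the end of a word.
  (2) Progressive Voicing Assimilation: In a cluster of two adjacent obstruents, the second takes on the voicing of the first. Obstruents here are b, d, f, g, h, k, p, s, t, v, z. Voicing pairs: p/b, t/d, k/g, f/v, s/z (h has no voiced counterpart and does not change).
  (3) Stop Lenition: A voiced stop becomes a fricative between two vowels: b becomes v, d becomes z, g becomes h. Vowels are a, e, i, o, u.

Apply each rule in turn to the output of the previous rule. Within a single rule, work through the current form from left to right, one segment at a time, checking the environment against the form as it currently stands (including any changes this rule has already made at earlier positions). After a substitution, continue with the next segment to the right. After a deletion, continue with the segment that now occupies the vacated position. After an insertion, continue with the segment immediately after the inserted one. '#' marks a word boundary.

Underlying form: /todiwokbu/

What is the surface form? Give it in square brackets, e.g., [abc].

[toziwokpo]

(1) Final Vowel Lowering: [todiwokbu] → [todiwokbo]
(2) Progressive Voicing Assimilation: [todiwokbo] → [todiwokpo]
(3) Stop Lenition: [todiwokpo] → [toziwokpo]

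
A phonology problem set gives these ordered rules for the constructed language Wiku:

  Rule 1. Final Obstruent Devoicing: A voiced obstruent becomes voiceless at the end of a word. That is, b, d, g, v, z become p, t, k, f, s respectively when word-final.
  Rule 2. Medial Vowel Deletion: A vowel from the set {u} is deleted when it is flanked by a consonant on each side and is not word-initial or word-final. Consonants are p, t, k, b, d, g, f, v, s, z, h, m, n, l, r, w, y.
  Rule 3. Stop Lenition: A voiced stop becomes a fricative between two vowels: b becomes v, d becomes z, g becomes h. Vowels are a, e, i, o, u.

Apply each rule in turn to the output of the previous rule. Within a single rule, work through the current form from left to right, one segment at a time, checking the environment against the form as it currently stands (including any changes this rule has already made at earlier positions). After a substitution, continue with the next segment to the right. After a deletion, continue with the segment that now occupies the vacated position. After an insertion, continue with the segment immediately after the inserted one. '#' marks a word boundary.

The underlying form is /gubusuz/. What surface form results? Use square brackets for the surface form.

[gbss]

Rule 1 Final Obstruent Devoicing: [gubusuz] → [gubusus]
Rule 2 Medial Vowel Deletion: [gubusus] → [gbss]
Rule 3 Stop Lenition: no change — [gbss]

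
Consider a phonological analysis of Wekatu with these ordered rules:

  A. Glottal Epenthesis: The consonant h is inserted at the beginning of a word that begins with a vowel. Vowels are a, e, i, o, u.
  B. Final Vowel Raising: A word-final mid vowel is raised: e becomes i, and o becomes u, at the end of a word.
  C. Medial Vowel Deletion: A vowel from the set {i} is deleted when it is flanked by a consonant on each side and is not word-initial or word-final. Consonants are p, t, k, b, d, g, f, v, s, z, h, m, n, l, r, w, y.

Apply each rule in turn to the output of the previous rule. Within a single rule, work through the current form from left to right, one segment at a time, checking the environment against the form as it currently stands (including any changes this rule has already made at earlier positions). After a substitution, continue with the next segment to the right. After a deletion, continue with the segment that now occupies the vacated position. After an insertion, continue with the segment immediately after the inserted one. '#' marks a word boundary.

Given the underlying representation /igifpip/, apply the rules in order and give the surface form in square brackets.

[hgfpp]

A Glottal Epenthesis: [igifpip] → [higifpip]
B Final Vowel Raising: no change — [higifpip]
C Medial Vowel Deletion: [higifpip] → [hgfpp]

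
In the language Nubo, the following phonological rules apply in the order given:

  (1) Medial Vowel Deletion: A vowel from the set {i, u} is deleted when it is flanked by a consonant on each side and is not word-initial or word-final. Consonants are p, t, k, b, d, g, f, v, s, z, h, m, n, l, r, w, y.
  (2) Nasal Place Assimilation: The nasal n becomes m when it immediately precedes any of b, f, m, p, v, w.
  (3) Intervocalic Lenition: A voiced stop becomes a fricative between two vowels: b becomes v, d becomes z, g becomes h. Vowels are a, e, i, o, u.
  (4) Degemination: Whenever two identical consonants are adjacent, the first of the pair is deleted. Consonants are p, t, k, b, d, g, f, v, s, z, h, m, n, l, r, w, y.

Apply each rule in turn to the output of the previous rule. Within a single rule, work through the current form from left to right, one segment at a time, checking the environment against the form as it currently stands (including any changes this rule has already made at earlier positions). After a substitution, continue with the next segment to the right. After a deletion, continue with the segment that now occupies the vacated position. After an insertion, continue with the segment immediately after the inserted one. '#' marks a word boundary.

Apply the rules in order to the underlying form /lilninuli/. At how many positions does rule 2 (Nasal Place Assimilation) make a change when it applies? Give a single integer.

(1) Medial Vowel Deletion: [lilninuli] → [llnnli]
(2) Nasal Place Assimilation: no change — [llnnli]
(3) Intervocalic Lenition: no change — [llnnli]
(4) Degemination: [llnnli] → [lnli]
Rule 2 changed 0 position(s).

0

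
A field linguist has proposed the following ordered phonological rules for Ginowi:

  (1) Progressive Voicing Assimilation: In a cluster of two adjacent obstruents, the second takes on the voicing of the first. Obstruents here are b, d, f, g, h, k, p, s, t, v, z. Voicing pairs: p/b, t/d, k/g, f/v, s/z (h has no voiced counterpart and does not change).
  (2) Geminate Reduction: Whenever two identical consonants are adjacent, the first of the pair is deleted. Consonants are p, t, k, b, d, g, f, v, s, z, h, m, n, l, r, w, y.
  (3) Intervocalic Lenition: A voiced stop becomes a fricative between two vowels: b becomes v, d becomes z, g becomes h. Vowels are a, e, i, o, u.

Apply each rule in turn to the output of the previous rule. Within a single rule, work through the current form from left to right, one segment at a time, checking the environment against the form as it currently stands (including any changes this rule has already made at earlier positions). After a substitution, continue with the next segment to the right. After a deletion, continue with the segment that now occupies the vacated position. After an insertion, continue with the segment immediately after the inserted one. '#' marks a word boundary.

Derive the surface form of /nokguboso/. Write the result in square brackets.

[nokuvoso]

(1) Progressive Voicing Assimilation: [nokguboso] → [nokkuboso]
(2) Geminate Reduction: [nokkuboso] → [nokuboso]
(3) Intervocalic Lenition: [nokuboso] → [nokuvoso]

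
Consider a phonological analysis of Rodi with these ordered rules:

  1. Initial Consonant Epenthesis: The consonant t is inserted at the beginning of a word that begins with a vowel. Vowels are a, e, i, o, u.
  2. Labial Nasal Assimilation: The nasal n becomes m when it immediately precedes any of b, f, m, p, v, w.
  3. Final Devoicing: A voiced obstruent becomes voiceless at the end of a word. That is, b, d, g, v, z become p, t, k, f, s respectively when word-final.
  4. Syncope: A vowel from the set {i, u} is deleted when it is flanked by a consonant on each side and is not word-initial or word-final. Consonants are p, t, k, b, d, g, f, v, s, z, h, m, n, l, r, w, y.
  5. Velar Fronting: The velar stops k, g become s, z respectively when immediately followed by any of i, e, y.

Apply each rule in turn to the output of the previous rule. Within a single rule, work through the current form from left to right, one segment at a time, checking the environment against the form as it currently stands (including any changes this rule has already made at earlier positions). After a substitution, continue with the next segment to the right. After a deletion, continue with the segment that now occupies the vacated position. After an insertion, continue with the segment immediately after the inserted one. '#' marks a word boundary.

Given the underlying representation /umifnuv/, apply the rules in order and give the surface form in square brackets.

1 Initial Consonant Epenthesis: [umifnuv] → [tumifnuv]
2 Labial Nasal Assimilation: no change — [tumifnuv]
3 Final Devoicing: [tumifnuv] → [tumifnuf]
4 Syncope: [tumifnuf] → [tmfnf]
5 Velar Fronting: no change — [tmfnf]

[tmfnf]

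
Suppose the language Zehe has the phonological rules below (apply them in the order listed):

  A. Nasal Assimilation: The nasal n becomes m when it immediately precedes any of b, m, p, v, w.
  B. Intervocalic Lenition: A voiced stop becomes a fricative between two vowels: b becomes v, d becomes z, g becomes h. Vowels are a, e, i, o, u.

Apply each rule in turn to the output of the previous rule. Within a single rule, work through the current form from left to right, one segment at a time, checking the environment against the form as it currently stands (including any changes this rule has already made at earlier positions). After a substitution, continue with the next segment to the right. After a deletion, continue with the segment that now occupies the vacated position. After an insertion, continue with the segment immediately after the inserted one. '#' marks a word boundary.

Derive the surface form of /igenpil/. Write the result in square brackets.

[ihempil]

A Nasal Assimilation: [igenpil] → [igempil]
B Intervocalic Lenition: [igempil] → [ihempil]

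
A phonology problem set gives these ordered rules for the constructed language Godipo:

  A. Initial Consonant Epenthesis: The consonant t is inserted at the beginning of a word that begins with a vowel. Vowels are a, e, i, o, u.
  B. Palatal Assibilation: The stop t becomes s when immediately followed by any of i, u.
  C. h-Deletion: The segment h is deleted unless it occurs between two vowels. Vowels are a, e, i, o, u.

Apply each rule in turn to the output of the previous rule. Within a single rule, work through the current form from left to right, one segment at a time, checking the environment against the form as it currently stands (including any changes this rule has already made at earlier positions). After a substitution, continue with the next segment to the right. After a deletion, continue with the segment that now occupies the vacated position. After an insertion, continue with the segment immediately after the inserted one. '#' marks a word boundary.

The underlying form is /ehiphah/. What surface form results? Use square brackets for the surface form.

A Initial Consonant Epenthesis: [ehiphah] → [tehiphah]
B Palatal Assibilation: no change — [tehiphah]
C h-Deletion: [tehiphah] → [tehipa]

[tehipa]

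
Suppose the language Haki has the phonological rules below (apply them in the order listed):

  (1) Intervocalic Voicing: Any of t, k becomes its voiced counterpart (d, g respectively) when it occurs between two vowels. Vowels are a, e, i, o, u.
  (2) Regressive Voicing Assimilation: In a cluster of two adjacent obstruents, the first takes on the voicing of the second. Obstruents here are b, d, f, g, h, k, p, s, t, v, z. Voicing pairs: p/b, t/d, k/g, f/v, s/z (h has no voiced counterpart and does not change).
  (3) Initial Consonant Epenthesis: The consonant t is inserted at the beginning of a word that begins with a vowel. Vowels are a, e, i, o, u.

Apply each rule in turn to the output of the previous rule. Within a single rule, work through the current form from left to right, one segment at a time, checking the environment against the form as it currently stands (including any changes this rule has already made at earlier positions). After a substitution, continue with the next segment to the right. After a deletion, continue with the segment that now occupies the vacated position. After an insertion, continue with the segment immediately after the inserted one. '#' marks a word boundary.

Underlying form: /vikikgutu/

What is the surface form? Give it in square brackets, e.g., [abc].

[vigiggudu]

(1) Intervocalic Voicing: [vikikgutu] → [vigikgudu]
(2) Regressive Voicing Assimilation: [vigikgudu] → [vigiggudu]
(3) Initial Consonant Epenthesis: no change — [vigiggudu]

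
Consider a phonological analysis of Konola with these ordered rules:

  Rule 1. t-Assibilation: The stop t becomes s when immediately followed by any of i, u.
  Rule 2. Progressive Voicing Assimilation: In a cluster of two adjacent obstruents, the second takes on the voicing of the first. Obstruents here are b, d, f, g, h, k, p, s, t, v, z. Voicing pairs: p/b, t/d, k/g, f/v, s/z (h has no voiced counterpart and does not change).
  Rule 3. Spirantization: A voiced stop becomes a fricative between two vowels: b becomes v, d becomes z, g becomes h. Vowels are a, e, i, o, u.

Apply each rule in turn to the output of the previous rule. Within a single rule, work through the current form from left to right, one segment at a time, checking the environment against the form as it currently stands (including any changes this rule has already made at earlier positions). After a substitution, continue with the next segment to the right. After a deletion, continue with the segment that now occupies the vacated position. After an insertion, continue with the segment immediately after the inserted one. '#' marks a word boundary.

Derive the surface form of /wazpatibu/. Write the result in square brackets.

[wazbasivu]

Rule 1 t-Assibilation: [wazpatibu] → [wazpasibu]
Rule 2 Progressive Voicing Assimilation: [wazpasibu] → [wazbasibu]
Rule 3 Spirantization: [wazbasibu] → [wazbasivu]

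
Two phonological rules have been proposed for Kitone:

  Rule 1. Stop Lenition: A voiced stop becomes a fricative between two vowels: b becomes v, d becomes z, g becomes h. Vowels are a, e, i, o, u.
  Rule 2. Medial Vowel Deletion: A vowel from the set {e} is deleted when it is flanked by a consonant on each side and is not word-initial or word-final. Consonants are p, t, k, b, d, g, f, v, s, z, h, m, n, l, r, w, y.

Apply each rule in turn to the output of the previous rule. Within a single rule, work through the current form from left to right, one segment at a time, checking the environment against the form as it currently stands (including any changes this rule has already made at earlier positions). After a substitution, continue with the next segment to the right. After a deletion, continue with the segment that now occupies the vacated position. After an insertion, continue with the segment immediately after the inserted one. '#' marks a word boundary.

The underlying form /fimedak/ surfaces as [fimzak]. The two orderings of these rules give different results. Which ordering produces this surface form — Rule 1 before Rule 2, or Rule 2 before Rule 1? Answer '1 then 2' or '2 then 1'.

Order 1 then 2:
  1 Stop Lenition: [fimedak] → [fimezak]
  2 Medial Vowel Deletion: [fimezak] → [fimzak]
  result: [fimzak]
Order 2 then 1:
  2 Medial Vowel Deletion: [fimedak] → [fimdak]
  1 Stop Lenition: no change — [fimdak]
  result: [fimdak]

1 then 2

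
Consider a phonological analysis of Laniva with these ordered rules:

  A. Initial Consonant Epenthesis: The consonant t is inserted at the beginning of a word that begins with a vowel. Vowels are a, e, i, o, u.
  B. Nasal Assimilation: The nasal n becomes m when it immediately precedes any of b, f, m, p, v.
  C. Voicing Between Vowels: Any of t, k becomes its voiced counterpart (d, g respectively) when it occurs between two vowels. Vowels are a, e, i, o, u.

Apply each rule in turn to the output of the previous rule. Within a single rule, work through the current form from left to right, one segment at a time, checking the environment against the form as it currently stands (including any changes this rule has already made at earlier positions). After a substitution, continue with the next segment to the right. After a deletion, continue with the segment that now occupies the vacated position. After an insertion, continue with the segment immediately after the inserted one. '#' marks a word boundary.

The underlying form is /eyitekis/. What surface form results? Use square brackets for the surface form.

[teyidegis]

A Initial Consonant Epenthesis: [eyitekis] → [teyitekis]
B Nasal Assimilation: no change — [teyitekis]
C Voicing Between Vowels: [teyitekis] → [teyidegis]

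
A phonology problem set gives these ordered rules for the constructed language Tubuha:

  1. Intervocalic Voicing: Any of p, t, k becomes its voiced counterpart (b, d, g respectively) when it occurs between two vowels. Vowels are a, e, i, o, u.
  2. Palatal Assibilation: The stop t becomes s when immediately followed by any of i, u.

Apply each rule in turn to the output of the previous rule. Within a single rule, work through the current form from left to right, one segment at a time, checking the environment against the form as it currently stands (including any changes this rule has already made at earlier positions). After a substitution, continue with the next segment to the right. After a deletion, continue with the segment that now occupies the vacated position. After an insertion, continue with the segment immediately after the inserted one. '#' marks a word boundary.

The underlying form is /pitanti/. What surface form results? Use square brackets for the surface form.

1 Intervocalic Voicing: [pitanti] → [pidanti]
2 Palatal Assibilation: [pidanti] → [pidansi]

[pidansi]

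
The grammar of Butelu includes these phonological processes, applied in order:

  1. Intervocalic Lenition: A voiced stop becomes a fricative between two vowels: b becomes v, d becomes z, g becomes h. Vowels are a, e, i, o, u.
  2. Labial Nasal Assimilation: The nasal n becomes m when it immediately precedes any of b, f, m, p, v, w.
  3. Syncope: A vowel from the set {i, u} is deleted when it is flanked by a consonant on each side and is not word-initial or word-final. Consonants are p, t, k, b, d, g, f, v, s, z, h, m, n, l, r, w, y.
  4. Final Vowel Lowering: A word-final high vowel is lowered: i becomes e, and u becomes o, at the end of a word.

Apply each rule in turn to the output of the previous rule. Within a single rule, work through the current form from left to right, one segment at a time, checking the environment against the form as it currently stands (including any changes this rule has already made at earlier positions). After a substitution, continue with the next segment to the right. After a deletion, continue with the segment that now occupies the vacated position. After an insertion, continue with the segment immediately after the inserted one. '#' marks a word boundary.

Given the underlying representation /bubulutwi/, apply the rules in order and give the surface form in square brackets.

[bvltwe]

1 Intervocalic Lenition: [bubulutwi] → [buvulutwi]
2 Labial Nasal Assimilation: no change — [buvulutwi]
3 Syncope: [buvulutwi] → [bvltwi]
4 Final Vowel Lowering: [bvltwi] → [bvltwe]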